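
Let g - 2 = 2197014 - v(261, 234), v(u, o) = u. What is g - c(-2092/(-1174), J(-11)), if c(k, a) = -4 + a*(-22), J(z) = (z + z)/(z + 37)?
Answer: 28557625/13 ≈ 2.1967e+6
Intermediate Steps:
J(z) = 2*z/(37 + z) (J(z) = (2*z)/(37 + z) = 2*z/(37 + z))
c(k, a) = -4 - 22*a
g = 2196755 (g = 2 + (2197014 - 1*261) = 2 + (2197014 - 261) = 2 + 2196753 = 2196755)
g - c(-2092/(-1174), J(-11)) = 2196755 - (-4 - 44*(-11)/(37 - 11)) = 2196755 - (-4 - 44*(-11)/26) = 2196755 - (-4 - 22*(-11/13)) = 2196755 - (-4 + 242/13) = 2196755 - 1*190/13 = 2196755 - 190/13 = 28557625/13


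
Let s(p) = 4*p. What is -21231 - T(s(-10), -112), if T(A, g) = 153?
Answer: -21384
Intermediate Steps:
-21231 - T(s(-10), -112) = -21231 - 1*153 = -21231 - 153 = -21384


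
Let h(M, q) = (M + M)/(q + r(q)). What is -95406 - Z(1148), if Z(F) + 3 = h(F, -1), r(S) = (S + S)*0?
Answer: -93107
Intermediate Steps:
r(S) = 0 (r(S) = (2*S)*0 = 0)
h(M, q) = 2*M/q (h(M, q) = (M + M)/(q + 0) = (2*M)/q = 2*M/q)
Z(F) = -3 - 2*F (Z(F) = -3 + 2*F/(-1) = -3 + 2*F*(-1) = -3 - 2*F)
-95406 - Z(1148) = -95406 - (-3 - 2*1148) = -95406 - (-3 - 2296) = -95406 - 1*(-2299) = -95406 + 2299 = -93107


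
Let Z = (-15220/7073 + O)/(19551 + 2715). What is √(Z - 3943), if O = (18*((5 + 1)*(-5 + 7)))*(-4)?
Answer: I*√2716566160497844633/26247903 ≈ 62.794*I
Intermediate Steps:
O = -864 (O = (18*(6*2))*(-4) = (18*12)*(-4) = 216*(-4) = -864)
Z = -3063146/78743709 (Z = (-15220/7073 - 864)/(19551 + 2715) = (-15220*1/7073 - 864)/22266 = (-15220/7073 - 864)*(1/22266) = -6126292/7073*1/22266 = -3063146/78743709 ≈ -0.038900)
√(Z - 3943) = √(-3063146/78743709 - 3943) = √(-310489507733/78743709) = I*√2716566160497844633/26247903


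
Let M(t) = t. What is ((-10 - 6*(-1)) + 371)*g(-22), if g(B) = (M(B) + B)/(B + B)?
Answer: 367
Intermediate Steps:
g(B) = 1 (g(B) = (B + B)/(B + B) = (2*B)/((2*B)) = (2*B)*(1/(2*B)) = 1)
((-10 - 6*(-1)) + 371)*g(-22) = ((-10 - 6*(-1)) + 371)*1 = ((-10 + 6) + 371)*1 = (-4 + 371)*1 = 367*1 = 367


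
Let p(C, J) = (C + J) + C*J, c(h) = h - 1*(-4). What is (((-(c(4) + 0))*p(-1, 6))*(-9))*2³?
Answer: -576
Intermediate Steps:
c(h) = 4 + h (c(h) = h + 4 = 4 + h)
p(C, J) = C + J + C*J
(((-(c(4) + 0))*p(-1, 6))*(-9))*2³ = (((-((4 + 4) + 0))*(-1 + 6 - 1*6))*(-9))*2³ = (((-(8 + 0))*(-1 + 6 - 6))*(-9))*8 = ((-1*8*(-1))*(-9))*8 = (-8*(-1)*(-9))*8 = (8*(-9))*8 = -72*8 = -576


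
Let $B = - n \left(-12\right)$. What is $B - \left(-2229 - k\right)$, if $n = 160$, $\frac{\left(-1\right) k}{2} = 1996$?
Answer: $157$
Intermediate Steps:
$k = -3992$ ($k = \left(-2\right) 1996 = -3992$)
$B = 1920$ ($B = - 160 \left(-12\right) = \left(-1\right) \left(-1920\right) = 1920$)
$B - \left(-2229 - k\right) = 1920 - \left(-2229 - -3992\right) = 1920 - \left(-2229 + 3992\right) = 1920 - 1763 = 157$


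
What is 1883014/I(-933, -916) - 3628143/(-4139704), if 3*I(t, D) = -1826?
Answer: -11689368387225/3779549752 ≈ -3092.8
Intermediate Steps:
I(t, D) = -1826/3 (I(t, D) = (⅓)*(-1826) = -1826/3)
1883014/I(-933, -916) - 3628143/(-4139704) = 1883014/(-1826/3) - 3628143/(-4139704) = 1883014*(-3/1826) - 3628143*(-1/4139704) = -2824521/913 + 3628143/4139704 = -11689368387225/3779549752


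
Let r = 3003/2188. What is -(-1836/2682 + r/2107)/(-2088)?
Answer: -7456895/22766069984 ≈ -0.00032754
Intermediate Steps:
r = 3003/2188 (r = 3003*(1/2188) = 3003/2188 ≈ 1.3725)
-(-1836/2682 + r/2107)/(-2088) = -(-1836/2682 + (3003/2188)/2107)/(-2088) = -(-1836*1/2682 + (3003/2188)*(1/2107))*(-1)/2088 = -(-102/149 + 429/658588)*(-1)/2088 = -(-67112055)*(-1)/(98129612*2088) = -1*7456895/22766069984 = -7456895/22766069984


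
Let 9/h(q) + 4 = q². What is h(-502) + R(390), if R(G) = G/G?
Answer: 28001/28000 ≈ 1.0000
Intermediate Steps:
R(G) = 1
h(q) = 9/(-4 + q²)
h(-502) + R(390) = 9/(-4 + (-502)²) + 1 = 9/(-4 + 252004) + 1 = 9/252000 + 1 = 9*(1/252000) + 1 = 1/28000 + 1 = 28001/28000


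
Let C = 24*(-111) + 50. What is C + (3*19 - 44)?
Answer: -2601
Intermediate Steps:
C = -2614 (C = -2664 + 50 = -2614)
C + (3*19 - 44) = -2614 + (3*19 - 44) = -2614 + (57 - 44) = -2614 + 13 = -2601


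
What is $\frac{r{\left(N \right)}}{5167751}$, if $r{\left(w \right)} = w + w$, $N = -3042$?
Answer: $- \frac{6084}{5167751} \approx -0.0011773$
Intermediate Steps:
$r{\left(w \right)} = 2 w$
$\frac{r{\left(N \right)}}{5167751} = \frac{2 \left(-3042\right)}{5167751} = \left(-6084\right) \frac{1}{5167751} = - \frac{6084}{5167751}$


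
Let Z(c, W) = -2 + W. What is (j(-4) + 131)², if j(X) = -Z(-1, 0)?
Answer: 17689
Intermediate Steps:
j(X) = 2 (j(X) = -(-2 + 0) = -1*(-2) = 2)
(j(-4) + 131)² = (2 + 131)² = 133² = 17689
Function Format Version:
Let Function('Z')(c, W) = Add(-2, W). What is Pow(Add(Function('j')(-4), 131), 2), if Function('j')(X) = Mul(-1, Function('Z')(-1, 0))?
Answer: 17689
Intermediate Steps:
Function('j')(X) = 2 (Function('j')(X) = Mul(-1, Add(-2, 0)) = Mul(-1, -2) = 2)
Pow(Add(Function('j')(-4), 131), 2) = Pow(Add(2, 131), 2) = Pow(133, 2) = 17689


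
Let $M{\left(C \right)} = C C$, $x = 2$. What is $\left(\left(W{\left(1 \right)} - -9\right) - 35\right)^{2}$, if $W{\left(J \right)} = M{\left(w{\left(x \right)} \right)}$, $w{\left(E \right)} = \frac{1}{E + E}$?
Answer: $\frac{172225}{256} \approx 672.75$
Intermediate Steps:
$w{\left(E \right)} = \frac{1}{2 E}$
$M{\left(C \right)} = C^{2}$
$W{\left(J \right)} = \frac{1}{16}$ ($W{\left(J \right)} = \left(\frac{1}{2 \cdot 2}\right)^{2} = \left(\frac{1}{2} \cdot \frac{1}{2}\right)^{2} = \left(\frac{1}{4}\right)^{2} = \frac{1}{16}$)
$\left(\left(W{\left(1 \right)} - -9\right) - 35\right)^{2} = \left(\left(\frac{1}{16} - -9\right) - 35\right)^{2} = \left(\left(\frac{1}{16} + 9\right) - 35\right)^{2} = \left(\frac{145}{16} - 35\right)^{2} = \left(- \frac{415}{16}\right)^{2} = \frac{172225}{256}$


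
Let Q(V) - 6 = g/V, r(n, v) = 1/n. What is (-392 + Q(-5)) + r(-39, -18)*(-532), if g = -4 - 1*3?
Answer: -72337/195 ≈ -370.96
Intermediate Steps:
g = -7 (g = -4 - 3 = -7)
Q(V) = 6 - 7/V
(-392 + Q(-5)) + r(-39, -18)*(-532) = (-392 + (6 - 7/(-5))) - 532/(-39) = (-392 + (6 - 7*(-1/5))) - 1/39*(-532) = (-392 + (6 + 7/5)) + 532/39 = (-392 + 37/5) + 532/39 = -1923/5 + 532/39 = -72337/195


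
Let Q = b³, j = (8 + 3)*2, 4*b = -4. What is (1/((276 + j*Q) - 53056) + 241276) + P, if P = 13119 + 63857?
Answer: 16804342103/52802 ≈ 3.1825e+5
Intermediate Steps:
b = -1 (b = (¼)*(-4) = -1)
j = 22 (j = 11*2 = 22)
Q = -1 (Q = (-1)³ = -1)
P = 76976
(1/((276 + j*Q) - 53056) + 241276) + P = (1/((276 + 22*(-1)) - 53056) + 241276) + 76976 = (1/((276 - 22) - 53056) + 241276) + 76976 = (1/(254 - 53056) + 241276) + 76976 = (1/(-52802) + 241276) + 76976 = (-1/52802 + 241276) + 76976 = 12739855351/52802 + 76976 = 16804342103/52802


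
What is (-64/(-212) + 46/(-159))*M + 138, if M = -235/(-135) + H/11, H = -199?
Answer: 6507062/47223 ≈ 137.79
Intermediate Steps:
M = -4856/297 (M = -235/(-135) - 199/11 = -235*(-1/135) - 199*1/11 = 47/27 - 199/11 = -4856/297 ≈ -16.350)
(-64/(-212) + 46/(-159))*M + 138 = (-64/(-212) + 46/(-159))*(-4856/297) + 138 = (-64*(-1/212) + 46*(-1/159))*(-4856/297) + 138 = (16/53 - 46/159)*(-4856/297) + 138 = (2/159)*(-4856/297) + 138 = -9712/47223 + 138 = 6507062/47223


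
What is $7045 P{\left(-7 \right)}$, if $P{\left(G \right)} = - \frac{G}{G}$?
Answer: $-7045$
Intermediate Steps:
$P{\left(G \right)} = -1$ ($P{\left(G \right)} = \left(-1\right) 1 = -1$)
$7045 P{\left(-7 \right)} = 7045 \left(-1\right) = -7045$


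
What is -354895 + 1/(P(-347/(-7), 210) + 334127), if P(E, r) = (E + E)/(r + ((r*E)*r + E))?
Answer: -1814809651573013418/5113652352353 ≈ -3.5490e+5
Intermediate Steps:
P(E, r) = 2*E/(E + r + E*r²) (P(E, r) = (2*E)/(r + ((E*r)*r + E)) = (2*E)/(r + (E*r² + E)) = (2*E)/(r + (E + E*r²)) = (2*E)/(E + r + E*r²) = 2*E/(E + r + E*r²))
-354895 + 1/(P(-347/(-7), 210) + 334127) = -354895 + 1/(2*(-347/(-7))/(-347/(-7) + 210 - 347/(-7)*210²) + 334127) = -354895 + 1/(2*(-347*(-⅐))/(-347*(-⅐) + 210 - 347*(-⅐)*44100) + 334127) = -354895 + 1/(2*(347/7)/(347/7 + 210 + (347/7)*44100) + 334127) = -354895 + 1/(2*(347/7)/(347/7 + 210 + 2186100) + 334127) = -354895 + 1/(2*(347/7)/(15304517/7) + 334127) = -354895 + 1/(2*(347/7)*(7/15304517) + 334127) = -354895 + 1/(694/15304517 + 334127) = -354895 + 1/(5113652352353/15304517) = -354895 + 15304517/5113652352353 = -1814809651573013418/5113652352353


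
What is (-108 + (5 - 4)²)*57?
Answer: -6099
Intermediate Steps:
(-108 + (5 - 4)²)*57 = (-108 + 1²)*57 = (-108 + 1)*57 = -107*57 = -6099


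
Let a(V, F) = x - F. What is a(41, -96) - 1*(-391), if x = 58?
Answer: 545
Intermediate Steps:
a(V, F) = 58 - F
a(41, -96) - 1*(-391) = (58 - 1*(-96)) - 1*(-391) = (58 + 96) + 391 = 154 + 391 = 545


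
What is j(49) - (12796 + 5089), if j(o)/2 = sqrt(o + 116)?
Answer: -17885 + 2*sqrt(165) ≈ -17859.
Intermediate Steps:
j(o) = 2*sqrt(116 + o) (j(o) = 2*sqrt(o + 116) = 2*sqrt(116 + o))
j(49) - (12796 + 5089) = 2*sqrt(116 + 49) - (12796 + 5089) = 2*sqrt(165) - 1*17885 = 2*sqrt(165) - 17885 = -17885 + 2*sqrt(165)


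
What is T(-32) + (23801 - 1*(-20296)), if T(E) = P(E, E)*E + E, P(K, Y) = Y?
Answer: 45089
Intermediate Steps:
T(E) = E + E² (T(E) = E*E + E = E² + E = E + E²)
T(-32) + (23801 - 1*(-20296)) = -32*(1 - 32) + (23801 - 1*(-20296)) = -32*(-31) + (23801 + 20296) = 992 + 44097 = 45089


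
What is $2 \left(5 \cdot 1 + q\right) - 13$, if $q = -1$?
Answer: $-5$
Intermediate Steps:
$2 \left(5 \cdot 1 + q\right) - 13 = 2 \left(5 \cdot 1 - 1\right) - 13 = 2 \left(5 - 1\right) - 13 = 2 \cdot 4 - 13 = 8 - 13 = -5$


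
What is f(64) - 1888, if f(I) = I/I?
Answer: -1887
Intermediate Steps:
f(I) = 1
f(64) - 1888 = 1 - 1888 = -1887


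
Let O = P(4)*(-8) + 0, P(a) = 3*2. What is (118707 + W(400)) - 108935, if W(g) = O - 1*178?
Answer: 9546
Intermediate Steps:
P(a) = 6
O = -48 (O = 6*(-8) + 0 = -48 + 0 = -48)
W(g) = -226 (W(g) = -48 - 1*178 = -48 - 178 = -226)
(118707 + W(400)) - 108935 = (118707 - 226) - 108935 = 118481 - 108935 = 9546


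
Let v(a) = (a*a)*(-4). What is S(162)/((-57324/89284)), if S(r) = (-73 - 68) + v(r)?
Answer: 46006207/281 ≈ 1.6372e+5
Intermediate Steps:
v(a) = -4*a² (v(a) = a²*(-4) = -4*a²)
S(r) = -141 - 4*r² (S(r) = (-73 - 68) - 4*r² = -141 - 4*r²)
S(162)/((-57324/89284)) = (-141 - 4*162²)/((-57324/89284)) = (-141 - 4*26244)/((-57324*1/89284)) = (-141 - 104976)/(-843/1313) = -105117*(-1313/843) = 46006207/281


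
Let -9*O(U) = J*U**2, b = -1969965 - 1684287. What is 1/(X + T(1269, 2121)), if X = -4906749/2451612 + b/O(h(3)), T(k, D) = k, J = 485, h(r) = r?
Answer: 396343940/3488436553513 ≈ 0.00011362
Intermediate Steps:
b = -3654252
O(U) = -485*U**2/9
X = 2985476093653/396343940 (X = -4906749/2451612 - 3654252/((-485/9*3**2)) = -4906749*1/2451612 - 3654252/((-485/9*9)) = -1635583/817204 - 3654252/(-485) = -1635583/817204 - 3654252*(-1/485) = -1635583/817204 + 3654252/485 = 2985476093653/396343940 ≈ 7532.5)
1/(X + T(1269, 2121)) = 1/(2985476093653/396343940 + 1269) = 1/(3488436553513/396343940) = 396343940/3488436553513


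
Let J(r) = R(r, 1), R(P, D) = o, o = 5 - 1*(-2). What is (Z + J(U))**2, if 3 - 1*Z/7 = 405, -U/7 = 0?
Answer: 7879249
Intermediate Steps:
o = 7 (o = 5 + 2 = 7)
U = 0 (U = -7*0 = 0)
Z = -2814 (Z = 21 - 7*405 = 21 - 2835 = -2814)
R(P, D) = 7
J(r) = 7
(Z + J(U))**2 = (-2814 + 7)**2 = (-2807)**2 = 7879249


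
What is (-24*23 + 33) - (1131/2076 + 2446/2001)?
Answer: -721102157/1384692 ≈ -520.77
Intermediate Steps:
(-24*23 + 33) - (1131/2076 + 2446/2001) = (-552 + 33) - (1131*(1/2076) + 2446*(1/2001)) = -519 - (377/692 + 2446/2001) = -519 - 1*2447009/1384692 = -519 - 2447009/1384692 = -721102157/1384692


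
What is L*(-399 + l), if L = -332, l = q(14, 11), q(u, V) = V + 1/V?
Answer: 1416644/11 ≈ 1.2879e+5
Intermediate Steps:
q(u, V) = V + 1/V
l = 122/11 (l = 11 + 1/11 = 122/11 ≈ 11.091)
L*(-399 + l) = -332*(-399 + 122/11) = -332*(-4267/11) = 1416644/11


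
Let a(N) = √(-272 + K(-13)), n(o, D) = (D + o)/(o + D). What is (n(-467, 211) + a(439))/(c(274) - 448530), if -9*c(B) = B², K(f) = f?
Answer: -9/4111846 - 9*I*√285/4111846 ≈ -2.1888e-6 - 3.6951e-5*I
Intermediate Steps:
n(o, D) = 1 (n(o, D) = (D + o)/(D + o) = 1)
a(N) = I*√285 (a(N) = √(-272 - 13) = √(-285) = I*√285)
c(B) = -B²/9
(n(-467, 211) + a(439))/(c(274) - 448530) = (1 + I*√285)/(-⅑*274² - 448530) = (1 + I*√285)/(-⅑*75076 - 448530) = (1 + I*√285)/(-75076/9 - 448530) = (1 + I*√285)/(-4111846/9) = (1 + I*√285)*(-9/4111846) = -9/4111846 - 9*I*√285/4111846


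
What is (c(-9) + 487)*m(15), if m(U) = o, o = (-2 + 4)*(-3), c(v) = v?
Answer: -2868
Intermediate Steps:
o = -6 (o = 2*(-3) = -6)
m(U) = -6
(c(-9) + 487)*m(15) = (-9 + 487)*(-6) = 478*(-6) = -2868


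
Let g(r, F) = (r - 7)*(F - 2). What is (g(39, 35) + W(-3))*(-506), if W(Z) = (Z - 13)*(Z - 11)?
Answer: -647680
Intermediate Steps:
g(r, F) = (-7 + r)*(-2 + F)
W(Z) = (-13 + Z)*(-11 + Z)
(g(39, 35) + W(-3))*(-506) = ((14 - 7*35 - 2*39 + 35*39) + (143 + (-3)**2 - 24*(-3)))*(-506) = ((14 - 245 - 78 + 1365) + (143 + 9 + 72))*(-506) = (1056 + 224)*(-506) = 1280*(-506) = -647680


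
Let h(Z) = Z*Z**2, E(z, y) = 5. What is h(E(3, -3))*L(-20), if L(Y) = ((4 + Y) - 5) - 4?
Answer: -3125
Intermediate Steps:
h(Z) = Z**3
L(Y) = -5 + Y (L(Y) = (-1 + Y) - 4 = -5 + Y)
h(E(3, -3))*L(-20) = 5**3*(-5 - 20) = 125*(-25) = -3125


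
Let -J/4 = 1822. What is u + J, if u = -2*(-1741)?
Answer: -3806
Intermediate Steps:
J = -7288 (J = -4*1822 = -7288)
u = 3482
u + J = 3482 - 7288 = -3806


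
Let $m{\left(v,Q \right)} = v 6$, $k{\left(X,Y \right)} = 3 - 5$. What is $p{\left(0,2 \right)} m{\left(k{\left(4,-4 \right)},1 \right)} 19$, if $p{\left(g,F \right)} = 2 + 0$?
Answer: $-456$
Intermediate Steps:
$k{\left(X,Y \right)} = -2$
$m{\left(v,Q \right)} = 6 v$
$p{\left(g,F \right)} = 2$
$p{\left(0,2 \right)} m{\left(k{\left(4,-4 \right)},1 \right)} 19 = 2 \cdot 6 \left(-2\right) 19 = 2 \left(-12\right) 19 = \left(-24\right) 19 = -456$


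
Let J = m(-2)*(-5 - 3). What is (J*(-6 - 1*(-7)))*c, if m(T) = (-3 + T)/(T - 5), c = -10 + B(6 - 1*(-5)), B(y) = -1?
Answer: 440/7 ≈ 62.857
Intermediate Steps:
c = -11 (c = -10 - 1 = -11)
m(T) = (-3 + T)/(-5 + T)
J = -40/7 (J = ((-3 - 2)/(-5 - 2))*(-5 - 3) = (-5/(-7))*(-8) = -1/7*(-5)*(-8) = (5/7)*(-8) = -40/7 ≈ -5.7143)
(J*(-6 - 1*(-7)))*c = -40*(-6 - 1*(-7))/7*(-11) = -40*(-6 + 7)/7*(-11) = -40/7*1*(-11) = -40/7*(-11) = 440/7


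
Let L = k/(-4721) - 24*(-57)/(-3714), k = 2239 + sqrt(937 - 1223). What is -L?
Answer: 2462329/2922299 + I*sqrt(286)/4721 ≈ 0.8426 + 0.0035822*I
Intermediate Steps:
k = 2239 + I*sqrt(286) (k = 2239 + sqrt(-286) = 2239 + I*sqrt(286) ≈ 2239.0 + 16.912*I)
L = -2462329/2922299 - I*sqrt(286)/4721 (L = (2239 + I*sqrt(286))/(-4721) - 24*(-57)/(-3714) = (2239 + I*sqrt(286))*(-1/4721) + 1368*(-1/3714) = (-2239/4721 - I*sqrt(286)/4721) - 228/619 = -2462329/2922299 - I*sqrt(286)/4721 ≈ -0.8426 - 0.0035822*I)
-L = -(-2462329/2922299 - I*sqrt(286)/4721) = 2462329/2922299 + I*sqrt(286)/4721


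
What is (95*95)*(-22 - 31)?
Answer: -478325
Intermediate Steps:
(95*95)*(-22 - 31) = 9025*(-53) = -478325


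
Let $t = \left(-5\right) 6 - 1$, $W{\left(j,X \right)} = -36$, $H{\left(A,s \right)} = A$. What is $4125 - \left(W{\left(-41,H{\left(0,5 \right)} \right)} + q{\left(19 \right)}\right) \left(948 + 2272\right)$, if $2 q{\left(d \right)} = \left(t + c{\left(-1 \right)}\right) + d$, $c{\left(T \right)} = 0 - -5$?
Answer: $131315$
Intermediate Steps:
$c{\left(T \right)} = 5$ ($c{\left(T \right)} = 0 + 5 = 5$)
$t = -31$ ($t = -30 - 1 = -31$)
$q{\left(d \right)} = -13 + \frac{d}{2}$ ($q{\left(d \right)} = \frac{\left(-31 + 5\right) + d}{2} = \frac{-26 + d}{2} = -13 + \frac{d}{2}$)
$4125 - \left(W{\left(-41,H{\left(0,5 \right)} \right)} + q{\left(19 \right)}\right) \left(948 + 2272\right) = 4125 - \left(-36 + \left(-13 + \frac{1}{2} \cdot 19\right)\right) \left(948 + 2272\right) = 4125 - \left(-36 + \left(-13 + \frac{19}{2}\right)\right) 3220 = 4125 - \left(-36 - \frac{7}{2}\right) 3220 = 4125 - \left(- \frac{79}{2}\right) 3220 = 4125 - -127190 = 4125 + 127190 = 131315$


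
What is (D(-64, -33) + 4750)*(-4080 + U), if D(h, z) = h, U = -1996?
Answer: -28472136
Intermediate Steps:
(D(-64, -33) + 4750)*(-4080 + U) = (-64 + 4750)*(-4080 - 1996) = 4686*(-6076) = -28472136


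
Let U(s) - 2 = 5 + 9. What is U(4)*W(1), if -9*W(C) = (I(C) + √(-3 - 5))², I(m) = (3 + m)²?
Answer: -3968/9 - 1024*I*√2/9 ≈ -440.89 - 160.91*I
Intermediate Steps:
U(s) = 16 (U(s) = 2 + (5 + 9) = 2 + 14 = 16)
W(C) = -((3 + C)² + 2*I*√2)²/9 (W(C) = -((3 + C)² + √(-3 - 5))²/9 = -((3 + C)² + √(-8))²/9 = -((3 + C)² + 2*I*√2)²/9)
U(4)*W(1) = 16*(-((3 + 1)² + 2*I*√2)²/9) = 16*(-(4² + 2*I*√2)²/9) = 16*(-(16 + 2*I*√2)²/9) = -16*(16 + 2*I*√2)²/9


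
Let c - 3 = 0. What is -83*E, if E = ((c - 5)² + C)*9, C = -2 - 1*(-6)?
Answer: -5976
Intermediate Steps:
c = 3 (c = 3 + 0 = 3)
C = 4 (C = -2 + 6 = 4)
E = 72 (E = ((3 - 5)² + 4)*9 = ((-2)² + 4)*9 = (4 + 4)*9 = 8*9 = 72)
-83*E = -83*72 = -5976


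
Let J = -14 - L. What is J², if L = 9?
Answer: 529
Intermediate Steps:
J = -23 (J = -14 - 1*9 = -14 - 9 = -23)
J² = (-23)² = 529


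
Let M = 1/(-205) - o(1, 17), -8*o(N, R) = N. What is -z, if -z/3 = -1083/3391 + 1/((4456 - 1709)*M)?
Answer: -42476631/44757809 ≈ -0.94903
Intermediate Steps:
o(N, R) = -N/8
M = 197/1640 (M = 1/(-205) - (-1)/8 = -1/205 - 1*(-⅛) = -1/205 + ⅛ = 197/1640 ≈ 0.12012)
z = 42476631/44757809 (z = -3*(-1083/3391 + 1/((4456 - 1709)*(197/1640))) = -3*(-1083*1/3391 + (1640/197)/2747) = -3*(-1083/3391 + (1/2747)*(1640/197)) = -3*(-1083/3391 + 40/13199) = -3*(-14158877/44757809) = 42476631/44757809 ≈ 0.94903)
-z = -1*42476631/44757809 = -42476631/44757809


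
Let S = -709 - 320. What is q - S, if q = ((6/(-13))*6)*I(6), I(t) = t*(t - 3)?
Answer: 12729/13 ≈ 979.15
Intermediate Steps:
I(t) = t*(-3 + t)
S = -1029
q = -648/13 (q = ((6/(-13))*6)*(6*(-3 + 6)) = ((6*(-1/13))*6)*(6*3) = -6/13*6*18 = -36/13*18 = -648/13 ≈ -49.846)
q - S = -648/13 - 1*(-1029) = -648/13 + 1029 = 12729/13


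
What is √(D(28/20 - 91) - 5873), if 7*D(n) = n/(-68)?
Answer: I*√42431065/85 ≈ 76.634*I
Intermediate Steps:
D(n) = -n/476 (D(n) = (n/(-68))/7 = (n*(-1/68))/7 = (-n/68)/7 = -n/476)
√(D(28/20 - 91) - 5873) = √(-(28/20 - 91)/476 - 5873) = √(-(28*(1/20) - 91)/476 - 5873) = √(-(7/5 - 91)/476 - 5873) = √(-1/476*(-448/5) - 5873) = √(16/85 - 5873) = √(-499189/85) = I*√42431065/85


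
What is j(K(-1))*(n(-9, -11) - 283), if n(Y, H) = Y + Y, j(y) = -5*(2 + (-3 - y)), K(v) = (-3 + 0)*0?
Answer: -1505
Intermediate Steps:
K(v) = 0 (K(v) = -3*0 = 0)
j(y) = 5 + 5*y (j(y) = -5*(-1 - y) = 5 + 5*y)
n(Y, H) = 2*Y
j(K(-1))*(n(-9, -11) - 283) = (5 + 5*0)*(2*(-9) - 283) = (5 + 0)*(-18 - 283) = 5*(-301) = -1505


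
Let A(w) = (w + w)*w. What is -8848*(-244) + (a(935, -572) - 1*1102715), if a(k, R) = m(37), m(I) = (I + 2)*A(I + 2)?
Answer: 1174835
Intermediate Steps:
A(w) = 2*w² (A(w) = (2*w)*w = 2*w²)
m(I) = 2*(2 + I)³ (m(I) = (I + 2)*(2*(I + 2)²) = (2 + I)*(2*(2 + I)²) = 2*(2 + I)³)
a(k, R) = 118638 (a(k, R) = 2*(2 + 37)³ = 2*39³ = 2*59319 = 118638)
-8848*(-244) + (a(935, -572) - 1*1102715) = -8848*(-244) + (118638 - 1*1102715) = 2158912 + (118638 - 1102715) = 2158912 - 984077 = 1174835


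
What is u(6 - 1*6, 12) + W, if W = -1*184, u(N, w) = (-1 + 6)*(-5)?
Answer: -209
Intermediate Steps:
u(N, w) = -25 (u(N, w) = 5*(-5) = -25)
W = -184
u(6 - 1*6, 12) + W = -25 - 184 = -209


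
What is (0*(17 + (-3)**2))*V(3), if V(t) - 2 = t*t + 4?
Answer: 0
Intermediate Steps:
V(t) = 6 + t**2 (V(t) = 2 + (t*t + 4) = 2 + (t**2 + 4) = 2 + (4 + t**2) = 6 + t**2)
(0*(17 + (-3)**2))*V(3) = (0*(17 + (-3)**2))*(6 + 3**2) = (0*(17 + 9))*(6 + 9) = (0*26)*15 = 0*15 = 0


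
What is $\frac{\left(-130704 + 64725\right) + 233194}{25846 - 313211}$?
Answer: $- \frac{33443}{57473} \approx -0.58189$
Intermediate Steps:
$\frac{\left(-130704 + 64725\right) + 233194}{25846 - 313211} = \frac{-65979 + 233194}{-287365} = 167215 \left(- \frac{1}{287365}\right) = - \frac{33443}{57473}$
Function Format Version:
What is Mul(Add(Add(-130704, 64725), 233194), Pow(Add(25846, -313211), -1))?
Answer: Rational(-33443, 57473) ≈ -0.58189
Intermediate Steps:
Mul(Add(Add(-130704, 64725), 233194), Pow(Add(25846, -313211), -1)) = Mul(Add(-65979, 233194), Pow(-287365, -1)) = Mul(167215, Rational(-1, 287365)) = Rational(-33443, 57473)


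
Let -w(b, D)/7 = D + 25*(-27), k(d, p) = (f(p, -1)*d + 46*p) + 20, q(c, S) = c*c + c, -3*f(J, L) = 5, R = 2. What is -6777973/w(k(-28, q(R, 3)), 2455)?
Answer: 76157/140 ≈ 543.98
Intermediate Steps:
f(J, L) = -5/3 (f(J, L) = -⅓*5 = -5/3)
q(c, S) = c + c² (q(c, S) = c² + c = c + c²)
k(d, p) = 20 + 46*p - 5*d/3 (k(d, p) = (-5*d/3 + 46*p) + 20 = (46*p - 5*d/3) + 20 = 20 + 46*p - 5*d/3)
w(b, D) = 4725 - 7*D (w(b, D) = -7*(D + 25*(-27)) = -7*(D - 675) = -7*(-675 + D) = 4725 - 7*D)
-6777973/w(k(-28, q(R, 3)), 2455) = -6777973/(4725 - 7*2455) = -6777973/(4725 - 17185) = -6777973/(-12460) = -6777973*(-1/12460) = 76157/140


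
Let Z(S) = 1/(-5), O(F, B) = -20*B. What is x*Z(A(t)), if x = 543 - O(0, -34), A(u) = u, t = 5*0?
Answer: 137/5 ≈ 27.400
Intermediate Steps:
t = 0
Z(S) = -⅕
x = -137 (x = 543 - (-20)*(-34) = 543 - 1*680 = 543 - 680 = -137)
x*Z(A(t)) = -137*(-⅕) = 137/5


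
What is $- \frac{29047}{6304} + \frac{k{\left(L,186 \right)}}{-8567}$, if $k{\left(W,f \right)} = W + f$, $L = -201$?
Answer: $- \frac{248751089}{54006368} \approx -4.606$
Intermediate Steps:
$- \frac{29047}{6304} + \frac{k{\left(L,186 \right)}}{-8567} = - \frac{29047}{6304} + \frac{-201 + 186}{-8567} = \left(-29047\right) \frac{1}{6304} - - \frac{15}{8567} = - \frac{29047}{6304} + \frac{15}{8567} = - \frac{248751089}{54006368}$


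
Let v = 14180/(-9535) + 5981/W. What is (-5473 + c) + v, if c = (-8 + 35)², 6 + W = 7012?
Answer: -63390400097/13360442 ≈ -4744.6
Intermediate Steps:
W = 7006 (W = -6 + 7012 = 7006)
v = -8463249/13360442 (v = 14180/(-9535) + 5981/7006 = 14180*(-1/9535) + 5981*(1/7006) = -2836/1907 + 5981/7006 = -8463249/13360442 ≈ -0.63346)
c = 729 (c = 27² = 729)
(-5473 + c) + v = (-5473 + 729) - 8463249/13360442 = -4744 - 8463249/13360442 = -63390400097/13360442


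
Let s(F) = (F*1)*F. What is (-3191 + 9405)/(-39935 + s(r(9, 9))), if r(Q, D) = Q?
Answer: -3107/19927 ≈ -0.15592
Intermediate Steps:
s(F) = F² (s(F) = F*F = F²)
(-3191 + 9405)/(-39935 + s(r(9, 9))) = (-3191 + 9405)/(-39935 + 9²) = 6214/(-39935 + 81) = 6214/(-39854) = 6214*(-1/39854) = -3107/19927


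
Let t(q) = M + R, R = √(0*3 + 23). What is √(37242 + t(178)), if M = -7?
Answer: √(37235 + √23) ≈ 192.98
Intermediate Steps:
R = √23 (R = √(0 + 23) = √23 ≈ 4.7958)
t(q) = -7 + √23
√(37242 + t(178)) = √(37242 + (-7 + √23)) = √(37235 + √23)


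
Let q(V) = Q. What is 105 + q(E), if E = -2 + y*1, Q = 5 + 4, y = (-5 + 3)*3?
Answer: 114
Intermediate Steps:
y = -6 (y = -2*3 = -6)
Q = 9
E = -8 (E = -2 - 6*1 = -2 - 6 = -8)
q(V) = 9
105 + q(E) = 105 + 9 = 114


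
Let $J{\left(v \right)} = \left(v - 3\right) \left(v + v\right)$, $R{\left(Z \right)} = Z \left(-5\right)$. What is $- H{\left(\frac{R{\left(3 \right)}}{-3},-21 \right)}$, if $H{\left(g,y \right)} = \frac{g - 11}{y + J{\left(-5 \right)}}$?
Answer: $\frac{6}{59} \approx 0.10169$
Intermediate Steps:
$R{\left(Z \right)} = - 5 Z$
$J{\left(v \right)} = 2 v \left(-3 + v\right)$ ($J{\left(v \right)} = \left(-3 + v\right) 2 v = 2 v \left(-3 + v\right)$)
$H{\left(g,y \right)} = \frac{-11 + g}{80 + y}$ ($H{\left(g,y \right)} = \frac{g - 11}{y + 2 \left(-5\right) \left(-3 - 5\right)} = \frac{-11 + g}{y + 2 \left(-5\right) \left(-8\right)} = \frac{-11 + g}{y + 80} = \frac{-11 + g}{80 + y}$)
$- H{\left(\frac{R{\left(3 \right)}}{-3},-21 \right)} = - \frac{-11 + \frac{\left(-5\right) 3}{-3}}{80 - 21} = - \frac{-11 - -5}{59} = - \frac{-11 + 5}{59} = - \frac{-6}{59} = \left(-1\right) \left(- \frac{6}{59}\right) = \frac{6}{59}$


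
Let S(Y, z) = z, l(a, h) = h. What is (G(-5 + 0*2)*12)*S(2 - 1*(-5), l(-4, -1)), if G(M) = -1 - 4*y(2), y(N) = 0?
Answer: 12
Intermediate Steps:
G(M) = -1 (G(M) = -1 - 4*0 = -1 + 0 = -1)
(G(-5 + 0*2)*12)*S(2 - 1*(-5), l(-4, -1)) = -1*12*(-1) = -12*(-1) = 12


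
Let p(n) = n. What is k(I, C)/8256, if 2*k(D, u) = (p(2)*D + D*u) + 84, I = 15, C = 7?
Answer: 73/5504 ≈ 0.013263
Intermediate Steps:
k(D, u) = 42 + D + D*u/2 (k(D, u) = ((2*D + D*u) + 84)/2 = (84 + 2*D + D*u)/2 = 42 + D + D*u/2)
k(I, C)/8256 = (42 + 15 + (½)*15*7)/8256 = (42 + 15 + 105/2)*(1/8256) = (219/2)*(1/8256) = 73/5504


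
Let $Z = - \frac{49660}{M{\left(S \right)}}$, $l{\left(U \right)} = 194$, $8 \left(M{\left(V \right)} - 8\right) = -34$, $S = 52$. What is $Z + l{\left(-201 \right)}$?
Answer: $- \frac{39146}{3} \approx -13049.0$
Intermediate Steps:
$M{\left(V \right)} = \frac{15}{4}$ ($M{\left(V \right)} = 8 + \frac{1}{8} \left(-34\right) = 8 - \frac{17}{4} = \frac{15}{4}$)
$Z = - \frac{39728}{3}$ ($Z = - \frac{49660}{\frac{15}{4}} = \left(-49660\right) \frac{4}{15} = - \frac{39728}{3} \approx -13243.0$)
$Z + l{\left(-201 \right)} = - \frac{39728}{3} + 194 = - \frac{39146}{3}$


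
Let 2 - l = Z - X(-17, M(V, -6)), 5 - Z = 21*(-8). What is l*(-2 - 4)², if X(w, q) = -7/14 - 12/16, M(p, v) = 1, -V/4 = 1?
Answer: -6201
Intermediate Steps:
V = -4 (V = -4*1 = -4)
Z = 173 (Z = 5 - 21*(-8) = 5 - 1*(-168) = 5 + 168 = 173)
X(w, q) = -5/4 (X(w, q) = -7*1/14 - 12*1/16 = -½ - ¾ = -5/4)
l = -689/4 (l = 2 - (173 - 1*(-5/4)) = 2 - (173 + 5/4) = 2 - 1*697/4 = 2 - 697/4 = -689/4 ≈ -172.25)
l*(-2 - 4)² = -689*(-2 - 4)²/4 = -689/4*(-6)² = -689/4*36 = -6201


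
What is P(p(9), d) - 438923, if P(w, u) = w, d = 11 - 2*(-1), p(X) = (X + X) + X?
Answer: -438896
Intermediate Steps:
p(X) = 3*X (p(X) = 2*X + X = 3*X)
d = 13 (d = 11 + 2 = 13)
P(p(9), d) - 438923 = 3*9 - 438923 = 27 - 438923 = -438896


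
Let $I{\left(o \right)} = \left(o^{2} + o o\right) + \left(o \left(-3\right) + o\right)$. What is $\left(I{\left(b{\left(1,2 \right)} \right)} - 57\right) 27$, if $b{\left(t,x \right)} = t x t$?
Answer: $-1431$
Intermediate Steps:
$b{\left(t,x \right)} = x t^{2}$ ($b{\left(t,x \right)} = t t x = x t^{2}$)
$I{\left(o \right)} = - 2 o + 2 o^{2}$ ($I{\left(o \right)} = \left(o^{2} + o^{2}\right) + \left(- 3 o + o\right) = 2 o^{2} - 2 o = - 2 o + 2 o^{2}$)
$\left(I{\left(b{\left(1,2 \right)} \right)} - 57\right) 27 = \left(2 \cdot 2 \cdot 1^{2} \left(-1 + 2 \cdot 1^{2}\right) - 57\right) 27 = \left(2 \cdot 2 \cdot 1 \left(-1 + 2 \cdot 1\right) - 57\right) 27 = \left(2 \cdot 2 \left(-1 + 2\right) - 57\right) 27 = \left(2 \cdot 2 \cdot 1 - 57\right) 27 = \left(4 - 57\right) 27 = \left(-53\right) 27 = -1431$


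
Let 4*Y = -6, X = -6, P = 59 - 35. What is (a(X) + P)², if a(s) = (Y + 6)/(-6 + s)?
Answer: 35721/64 ≈ 558.14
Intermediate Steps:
P = 24
Y = -3/2 (Y = (¼)*(-6) = -3/2 ≈ -1.5000)
a(s) = 9/(2*(-6 + s)) (a(s) = (-3/2 + 6)/(-6 + s) = 9/(2*(-6 + s)))
(a(X) + P)² = (9/(2*(-6 - 6)) + 24)² = ((9/2)/(-12) + 24)² = ((9/2)*(-1/12) + 24)² = (-3/8 + 24)² = (189/8)² = 35721/64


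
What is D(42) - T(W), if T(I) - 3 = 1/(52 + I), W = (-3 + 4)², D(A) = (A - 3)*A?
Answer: 86654/53 ≈ 1635.0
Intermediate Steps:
D(A) = A*(-3 + A) (D(A) = (-3 + A)*A = A*(-3 + A))
W = 1 (W = 1² = 1)
T(I) = 3 + 1/(52 + I)
D(42) - T(W) = 42*(-3 + 42) - (157 + 3*1)/(52 + 1) = 42*39 - (157 + 3)/53 = 1638 - 160/53 = 86654/53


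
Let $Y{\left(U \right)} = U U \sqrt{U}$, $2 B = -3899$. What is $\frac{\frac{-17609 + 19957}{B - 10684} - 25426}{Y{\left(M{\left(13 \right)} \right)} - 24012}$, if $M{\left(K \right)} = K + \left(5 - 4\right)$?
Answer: $\frac{148330306089}{139949617610} + \frac{1210758787 \sqrt{14}}{139949617610} \approx 1.0923$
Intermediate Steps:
$M{\left(K \right)} = 1 + K$ ($M{\left(K \right)} = K + 1 = 1 + K$)
$B = - \frac{3899}{2}$ ($B = \frac{1}{2} \left(-3899\right) = - \frac{3899}{2} \approx -1949.5$)
$Y{\left(U \right)} = U^{\frac{5}{2}}$ ($Y{\left(U \right)} = U^{2} \sqrt{U} = U^{\frac{5}{2}}$)
$\frac{\frac{-17609 + 19957}{B - 10684} - 25426}{Y{\left(M{\left(13 \right)} \right)} - 24012} = \frac{\frac{-17609 + 19957}{- \frac{3899}{2} - 10684} - 25426}{\left(1 + 13\right)^{\frac{5}{2}} - 24012} = \frac{\frac{2348}{- \frac{25267}{2}} - 25426}{14^{\frac{5}{2}} - 24012} = \frac{2348 \left(- \frac{2}{25267}\right) - 25426}{196 \sqrt{14} - 24012} = \frac{- \frac{4696}{25267} - 25426}{-24012 + 196 \sqrt{14}} = - \frac{642443438}{25267 \left(-24012 + 196 \sqrt{14}\right)}$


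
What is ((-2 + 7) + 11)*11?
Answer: 176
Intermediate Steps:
((-2 + 7) + 11)*11 = (5 + 11)*11 = 16*11 = 176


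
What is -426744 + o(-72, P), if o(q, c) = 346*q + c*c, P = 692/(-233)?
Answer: -24519473720/54289 ≈ -4.5165e+5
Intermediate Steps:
P = -692/233 (P = 692*(-1/233) = -692/233 ≈ -2.9700)
o(q, c) = c² + 346*q (o(q, c) = 346*q + c² = c² + 346*q)
-426744 + o(-72, P) = -426744 + ((-692/233)² + 346*(-72)) = -426744 + (478864/54289 - 24912) = -426744 - 1351968704/54289 = -24519473720/54289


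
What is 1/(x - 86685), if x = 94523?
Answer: 1/7838 ≈ 0.00012758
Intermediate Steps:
1/(x - 86685) = 1/(94523 - 86685) = 1/7838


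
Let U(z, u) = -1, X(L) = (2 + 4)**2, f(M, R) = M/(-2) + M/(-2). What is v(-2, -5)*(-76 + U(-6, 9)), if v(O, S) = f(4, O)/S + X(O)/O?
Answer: 6622/5 ≈ 1324.4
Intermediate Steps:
f(M, R) = -M (f(M, R) = M*(-1/2) + M*(-1/2) = -M/2 - M/2 = -M)
X(L) = 36 (X(L) = 6**2 = 36)
v(O, S) = -4/S + 36/O (v(O, S) = (-1*4)/S + 36/O = -4/S + 36/O)
v(-2, -5)*(-76 + U(-6, 9)) = (-4/(-5) + 36/(-2))*(-76 - 1) = (-4*(-1/5) + 36*(-1/2))*(-77) = (4/5 - 18)*(-77) = -86/5*(-77) = 6622/5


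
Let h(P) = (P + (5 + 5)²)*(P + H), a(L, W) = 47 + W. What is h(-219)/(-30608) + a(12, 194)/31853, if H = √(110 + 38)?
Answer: -822744505/974956624 + 119*√37/15304 ≈ -0.79658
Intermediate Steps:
H = 2*√37 (H = √148 = 2*√37 ≈ 12.166)
h(P) = (100 + P)*(P + 2*√37) (h(P) = (P + (5 + 5)²)*(P + 2*√37) = (P + 10²)*(P + 2*√37) = (P + 100)*(P + 2*√37) = (100 + P)*(P + 2*√37))
h(-219)/(-30608) + a(12, 194)/31853 = ((-219)² + 100*(-219) + 200*√37 + 2*(-219)*√37)/(-30608) + (47 + 194)/31853 = (47961 - 21900 + 200*√37 - 438*√37)*(-1/30608) + 241*(1/31853) = (26061 - 238*√37)*(-1/30608) + 241/31853 = (-26061/30608 + 119*√37/15304) + 241/31853 = -822744505/974956624 + 119*√37/15304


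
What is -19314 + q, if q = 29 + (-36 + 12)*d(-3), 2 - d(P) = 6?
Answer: -19189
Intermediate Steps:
d(P) = -4 (d(P) = 2 - 1*6 = 2 - 6 = -4)
q = 125 (q = 29 + (-36 + 12)*(-4) = 29 - 24*(-4) = 29 + 96 = 125)
-19314 + q = -19314 + 125 = -19189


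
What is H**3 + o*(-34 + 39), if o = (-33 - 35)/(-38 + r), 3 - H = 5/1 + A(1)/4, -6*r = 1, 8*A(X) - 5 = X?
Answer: -1462535/937984 ≈ -1.5592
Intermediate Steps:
A(X) = 5/8 + X/8
r = -1/6 (r = -1/6*1 = -1/6 ≈ -0.16667)
H = -35/16 (H = 3 - (5/1 + (5/8 + (1/8)*1)/4) = 3 - (5*1 + (5/8 + 1/8)*(1/4)) = 3 - (5 + (3/4)*(1/4)) = 3 - (5 + 3/16) = 3 - 1*83/16 = 3 - 83/16 = -35/16 ≈ -2.1875)
o = 408/229 (o = (-33 - 35)/(-38 - 1/6) = -68/(-229/6) = -68*(-6/229) = 408/229 ≈ 1.7817)
H**3 + o*(-34 + 39) = (-35/16)**3 + 408*(-34 + 39)/229 = -42875/4096 + (408/229)*5 = -42875/4096 + 2040/229 = -1462535/937984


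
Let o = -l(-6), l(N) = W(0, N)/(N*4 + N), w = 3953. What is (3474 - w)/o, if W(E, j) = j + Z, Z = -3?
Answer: 4790/3 ≈ 1596.7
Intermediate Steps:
W(E, j) = -3 + j (W(E, j) = j - 3 = -3 + j)
l(N) = (-3 + N)/(5*N) (l(N) = (-3 + N)/(N*4 + N) = (-3 + N)/(4*N + N) = (-3 + N)/((5*N)) = (-3 + N)*(1/(5*N)) = (-3 + N)/(5*N))
o = -3/10 (o = -(-3 - 6)/(5*(-6)) = -(-1)*(-9)/(5*6) = -1*3/10 = -3/10 ≈ -0.30000)
(3474 - w)/o = (3474 - 1*3953)/(-3/10) = (3474 - 3953)*(-10/3) = -479*(-10/3) = 4790/3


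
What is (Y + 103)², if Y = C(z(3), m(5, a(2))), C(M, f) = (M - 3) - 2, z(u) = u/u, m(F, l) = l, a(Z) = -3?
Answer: 9801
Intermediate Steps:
z(u) = 1
C(M, f) = -5 + M (C(M, f) = (-3 + M) - 2 = -5 + M)
Y = -4 (Y = -5 + 1 = -4)
(Y + 103)² = (-4 + 103)² = 99² = 9801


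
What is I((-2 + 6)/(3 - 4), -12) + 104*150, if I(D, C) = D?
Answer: 15596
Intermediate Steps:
I((-2 + 6)/(3 - 4), -12) + 104*150 = (-2 + 6)/(3 - 4) + 104*150 = 4/(-1) + 15600 = 4*(-1) + 15600 = -4 + 15600 = 15596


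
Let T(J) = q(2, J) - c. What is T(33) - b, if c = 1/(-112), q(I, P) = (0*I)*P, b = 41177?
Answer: -4611823/112 ≈ -41177.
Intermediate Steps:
q(I, P) = 0 (q(I, P) = 0*P = 0)
c = -1/112 ≈ -0.0089286
T(J) = 1/112 (T(J) = 0 - 1*(-1/112) = 0 + 1/112 = 1/112)
T(33) - b = 1/112 - 1*41177 = 1/112 - 41177 = -4611823/112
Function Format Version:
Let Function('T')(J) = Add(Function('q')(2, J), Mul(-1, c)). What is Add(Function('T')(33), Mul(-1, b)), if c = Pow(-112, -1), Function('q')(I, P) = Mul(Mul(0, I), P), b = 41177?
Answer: Rational(-4611823, 112) ≈ -41177.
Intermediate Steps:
Function('q')(I, P) = 0 (Function('q')(I, P) = Mul(0, P) = 0)
c = Rational(-1, 112) ≈ -0.0089286
Function('T')(J) = Rational(1, 112) (Function('T')(J) = Add(0, Mul(-1, Rational(-1, 112))) = Add(0, Rational(1, 112)) = Rational(1, 112))
Add(Function('T')(33), Mul(-1, b)) = Add(Rational(1, 112), Mul(-1, 41177)) = Add(Rational(1, 112), -41177) = Rational(-4611823, 112)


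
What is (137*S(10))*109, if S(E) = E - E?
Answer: 0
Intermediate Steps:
S(E) = 0
(137*S(10))*109 = (137*0)*109 = 0*109 = 0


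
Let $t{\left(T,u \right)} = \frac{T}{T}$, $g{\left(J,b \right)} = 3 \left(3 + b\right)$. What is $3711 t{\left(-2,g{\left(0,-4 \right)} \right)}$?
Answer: $3711$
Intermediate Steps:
$g{\left(J,b \right)} = 9 + 3 b$
$t{\left(T,u \right)} = 1$
$3711 t{\left(-2,g{\left(0,-4 \right)} \right)} = 3711 \cdot 1 = 3711$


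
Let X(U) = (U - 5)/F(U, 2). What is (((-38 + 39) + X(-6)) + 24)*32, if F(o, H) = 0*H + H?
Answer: 624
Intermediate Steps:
F(o, H) = H (F(o, H) = 0 + H = H)
X(U) = -5/2 + U/2 (X(U) = (U - 5)/2 = (-5 + U)*(½) = -5/2 + U/2)
(((-38 + 39) + X(-6)) + 24)*32 = (((-38 + 39) + (-5/2 + (½)*(-6))) + 24)*32 = ((1 + (-5/2 - 3)) + 24)*32 = ((1 - 11/2) + 24)*32 = (-9/2 + 24)*32 = (39/2)*32 = 624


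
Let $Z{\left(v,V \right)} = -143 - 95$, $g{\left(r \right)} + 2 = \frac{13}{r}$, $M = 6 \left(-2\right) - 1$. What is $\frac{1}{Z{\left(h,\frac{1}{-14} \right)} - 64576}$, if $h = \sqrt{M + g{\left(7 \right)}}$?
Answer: $- \frac{1}{64814} \approx -1.5429 \cdot 10^{-5}$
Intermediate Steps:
$M = -13$ ($M = -12 - 1 = -13$)
$g{\left(r \right)} = -2 + \frac{13}{r}$
$h = \frac{2 i \sqrt{161}}{7}$ ($h = \sqrt{-13 - \left(2 - \frac{13}{7}\right)} = \sqrt{-13 + \left(-2 + 13 \cdot \frac{1}{7}\right)} = \sqrt{-13 + \left(-2 + \frac{13}{7}\right)} = \sqrt{-13 - \frac{1}{7}} = \sqrt{- \frac{92}{7}} = \frac{2 i \sqrt{161}}{7} \approx 3.6253 i$)
$Z{\left(v,V \right)} = -238$
$\frac{1}{Z{\left(h,\frac{1}{-14} \right)} - 64576} = \frac{1}{-238 - 64576} = \frac{1}{-64814} = - \frac{1}{64814}$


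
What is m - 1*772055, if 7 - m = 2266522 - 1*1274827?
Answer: -1763743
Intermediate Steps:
m = -991688 (m = 7 - (2266522 - 1*1274827) = 7 - (2266522 - 1274827) = 7 - 1*991695 = 7 - 991695 = -991688)
m - 1*772055 = -991688 - 1*772055 = -991688 - 772055 = -1763743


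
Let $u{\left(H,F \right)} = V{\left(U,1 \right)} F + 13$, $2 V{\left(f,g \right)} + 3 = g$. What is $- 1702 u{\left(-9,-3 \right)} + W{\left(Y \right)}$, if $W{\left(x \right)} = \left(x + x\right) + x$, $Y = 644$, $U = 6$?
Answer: $-25300$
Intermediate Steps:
$V{\left(f,g \right)} = - \frac{3}{2} + \frac{g}{2}$
$u{\left(H,F \right)} = 13 - F$ ($u{\left(H,F \right)} = \left(- \frac{3}{2} + \frac{1}{2} \cdot 1\right) F + 13 = \left(- \frac{3}{2} + \frac{1}{2}\right) F + 13 = - F + 13 = 13 - F$)
$W{\left(x \right)} = 3 x$ ($W{\left(x \right)} = 2 x + x = 3 x$)
$- 1702 u{\left(-9,-3 \right)} + W{\left(Y \right)} = - 1702 \left(13 - -3\right) + 3 \cdot 644 = - 1702 \left(13 + 3\right) + 1932 = \left(-1702\right) 16 + 1932 = -27232 + 1932 = -25300$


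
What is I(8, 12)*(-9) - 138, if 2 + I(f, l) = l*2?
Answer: -336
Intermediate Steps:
I(f, l) = -2 + 2*l (I(f, l) = -2 + l*2 = -2 + 2*l)
I(8, 12)*(-9) - 138 = (-2 + 2*12)*(-9) - 138 = (-2 + 24)*(-9) - 138 = 22*(-9) - 138 = -198 - 138 = -336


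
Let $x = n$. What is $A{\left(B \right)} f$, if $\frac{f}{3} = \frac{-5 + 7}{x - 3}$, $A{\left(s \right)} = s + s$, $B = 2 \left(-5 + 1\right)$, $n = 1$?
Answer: $48$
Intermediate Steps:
$x = 1$
$B = -8$ ($B = 2 \left(-4\right) = -8$)
$A{\left(s \right)} = 2 s$
$f = -3$ ($f = 3 \frac{-5 + 7}{1 - 3} = 3 \frac{2}{-2} = 3 \cdot 2 \left(- \frac{1}{2}\right) = 3 \left(-1\right) = -3$)
$A{\left(B \right)} f = 2 \left(-8\right) \left(-3\right) = \left(-16\right) \left(-3\right) = 48$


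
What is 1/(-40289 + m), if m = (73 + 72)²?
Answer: -1/19264 ≈ -5.1910e-5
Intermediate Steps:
m = 21025 (m = 145² = 21025)
1/(-40289 + m) = 1/(-40289 + 21025) = 1/(-19264) = -1/19264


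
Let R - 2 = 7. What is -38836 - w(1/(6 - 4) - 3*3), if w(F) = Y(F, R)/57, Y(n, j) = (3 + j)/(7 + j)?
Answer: -2951537/76 ≈ -38836.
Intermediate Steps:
R = 9 (R = 2 + 7 = 9)
Y(n, j) = (3 + j)/(7 + j)
w(F) = 1/76 (w(F) = ((3 + 9)/(7 + 9))/57 = (12/16)*(1/57) = ((1/16)*12)*(1/57) = (3/4)*(1/57) = 1/76)
-38836 - w(1/(6 - 4) - 3*3) = -38836 - 1*1/76 = -38836 - 1/76 = -2951537/76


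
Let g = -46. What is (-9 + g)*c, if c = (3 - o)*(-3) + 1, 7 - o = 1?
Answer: -550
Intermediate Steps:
o = 6 (o = 7 - 1*1 = 7 - 1 = 6)
c = 10 (c = (3 - 1*6)*(-3) + 1 = (3 - 6)*(-3) + 1 = -3*(-3) + 1 = 9 + 1 = 10)
(-9 + g)*c = (-9 - 46)*10 = -55*10 = -550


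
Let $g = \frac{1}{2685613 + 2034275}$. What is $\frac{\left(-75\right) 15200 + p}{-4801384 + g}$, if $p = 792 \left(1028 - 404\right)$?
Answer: $\frac{3048065911296}{22661994724991} \approx 0.1345$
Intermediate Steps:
$p = 494208$ ($p = 792 \cdot 624 = 494208$)
$g = \frac{1}{4719888} \approx 2.1187 \cdot 10^{-7}$
$\frac{\left(-75\right) 15200 + p}{-4801384 + g} = \frac{\left(-75\right) 15200 + 494208}{-4801384 + \frac{1}{4719888}} = \frac{-1140000 + 494208}{- \frac{22661994724991}{4719888}} = \left(-645792\right) \left(- \frac{4719888}{22661994724991}\right) = \frac{3048065911296}{22661994724991}$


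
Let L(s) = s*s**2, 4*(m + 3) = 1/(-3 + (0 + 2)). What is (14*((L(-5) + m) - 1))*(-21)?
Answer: 75999/2 ≈ 38000.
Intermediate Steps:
m = -13/4 (m = -3 + 1/(4*(-3 + (0 + 2))) = -3 + 1/(4*(-3 + 2)) = -3 + (1/4)/(-1) = -3 + (1/4)*(-1) = -3 - 1/4 = -13/4 ≈ -3.2500)
L(s) = s**3
(14*((L(-5) + m) - 1))*(-21) = (14*(((-5)**3 - 13/4) - 1))*(-21) = (14*((-125 - 13/4) - 1))*(-21) = (14*(-513/4 - 1))*(-21) = (14*(-517/4))*(-21) = -3619/2*(-21) = 75999/2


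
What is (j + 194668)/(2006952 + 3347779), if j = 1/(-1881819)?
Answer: 366329941091/10076634535689 ≈ 0.036354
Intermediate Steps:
j = -1/1881819 ≈ -5.3140e-7
(j + 194668)/(2006952 + 3347779) = (-1/1881819 + 194668)/(2006952 + 3347779) = (366329941091/1881819)/5354731 = (366329941091/1881819)*(1/5354731) = 366329941091/10076634535689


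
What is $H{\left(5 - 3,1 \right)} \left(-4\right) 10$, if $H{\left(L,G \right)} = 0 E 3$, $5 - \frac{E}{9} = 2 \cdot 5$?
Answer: $0$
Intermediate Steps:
$E = -45$ ($E = 45 - 9 \cdot 2 \cdot 5 = 45 - 90 = -45$)
$H{\left(L,G \right)} = 0$ ($H{\left(L,G \right)} = 0 \left(-45\right) 3 = 0 \cdot 3 = 0$)
$H{\left(5 - 3,1 \right)} \left(-4\right) 10 = 0 \left(-4\right) 10 = 0 \cdot 10 = 0$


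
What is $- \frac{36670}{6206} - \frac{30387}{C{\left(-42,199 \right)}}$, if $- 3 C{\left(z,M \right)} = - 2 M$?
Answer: $- \frac{290169913}{1234994} \approx -234.96$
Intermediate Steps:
$C{\left(z,M \right)} = \frac{2 M}{3}$ ($C{\left(z,M \right)} = - \frac{\left(-2\right) M}{3} = \frac{2 M}{3}$)
$- \frac{36670}{6206} - \frac{30387}{C{\left(-42,199 \right)}} = - \frac{36670}{6206} - \frac{30387}{\frac{2}{3} \cdot 199} = \left(-36670\right) \frac{1}{6206} - \frac{30387}{\frac{398}{3}} = - \frac{18335}{3103} - \frac{91161}{398} = - \frac{290169913}{1234994}$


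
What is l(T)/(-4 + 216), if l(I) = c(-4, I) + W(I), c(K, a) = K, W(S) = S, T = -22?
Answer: -13/106 ≈ -0.12264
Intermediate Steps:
l(I) = -4 + I
l(T)/(-4 + 216) = (-4 - 22)/(-4 + 216) = -26/212 = -26*1/212 = -13/106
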